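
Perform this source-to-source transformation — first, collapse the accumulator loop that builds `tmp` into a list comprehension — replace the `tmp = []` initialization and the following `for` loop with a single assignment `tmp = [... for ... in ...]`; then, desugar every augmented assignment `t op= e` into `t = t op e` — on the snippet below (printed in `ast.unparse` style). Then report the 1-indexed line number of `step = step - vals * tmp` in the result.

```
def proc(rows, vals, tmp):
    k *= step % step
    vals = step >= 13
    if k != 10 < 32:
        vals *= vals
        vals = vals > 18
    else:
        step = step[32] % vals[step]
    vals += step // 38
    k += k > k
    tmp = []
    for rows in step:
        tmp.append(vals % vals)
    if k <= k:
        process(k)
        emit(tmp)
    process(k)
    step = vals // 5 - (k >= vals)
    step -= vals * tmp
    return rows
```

17

Transformed code:
def proc(rows, vals, tmp):
    k = k * (step % step)
    vals = step >= 13
    if k != 10 < 32:
        vals = vals * vals
        vals = vals > 18
    else:
        step = step[32] % vals[step]
    vals = vals + step // 38
    k = k + (k > k)
    tmp = [vals % vals for rows in step]
    if k <= k:
        process(k)
        emit(tmp)
    process(k)
    step = vals // 5 - (k >= vals)
    step = step - vals * tmp
    return rows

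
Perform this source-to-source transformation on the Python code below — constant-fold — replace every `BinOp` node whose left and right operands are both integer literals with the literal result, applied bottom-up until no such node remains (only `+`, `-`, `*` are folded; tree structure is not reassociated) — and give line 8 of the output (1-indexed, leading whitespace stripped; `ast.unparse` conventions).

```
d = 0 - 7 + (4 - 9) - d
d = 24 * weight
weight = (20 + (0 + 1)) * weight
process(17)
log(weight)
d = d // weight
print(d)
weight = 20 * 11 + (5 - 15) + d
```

Transformed code:
d = -12 - d
d = 24 * weight
weight = 21 * weight
process(17)
log(weight)
d = d // weight
print(d)
weight = 210 + d

weight = 210 + d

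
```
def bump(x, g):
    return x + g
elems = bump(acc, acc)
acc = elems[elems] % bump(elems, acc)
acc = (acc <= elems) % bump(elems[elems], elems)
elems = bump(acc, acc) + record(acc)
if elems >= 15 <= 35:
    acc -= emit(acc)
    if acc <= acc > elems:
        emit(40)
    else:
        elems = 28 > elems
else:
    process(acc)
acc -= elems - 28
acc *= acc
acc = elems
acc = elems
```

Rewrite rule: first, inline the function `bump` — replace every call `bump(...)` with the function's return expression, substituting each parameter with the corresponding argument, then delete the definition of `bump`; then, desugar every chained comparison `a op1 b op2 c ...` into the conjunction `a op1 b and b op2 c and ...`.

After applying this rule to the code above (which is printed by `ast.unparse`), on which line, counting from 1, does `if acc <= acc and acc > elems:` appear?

7

Transformed code:
elems = acc + acc
acc = elems[elems] % (elems + acc)
acc = (acc <= elems) % (elems[elems] + elems)
elems = acc + acc + record(acc)
if elems >= 15 and 15 <= 35:
    acc -= emit(acc)
    if acc <= acc and acc > elems:
        emit(40)
    else:
        elems = 28 > elems
else:
    process(acc)
acc -= elems - 28
acc *= acc
acc = elems
acc = elems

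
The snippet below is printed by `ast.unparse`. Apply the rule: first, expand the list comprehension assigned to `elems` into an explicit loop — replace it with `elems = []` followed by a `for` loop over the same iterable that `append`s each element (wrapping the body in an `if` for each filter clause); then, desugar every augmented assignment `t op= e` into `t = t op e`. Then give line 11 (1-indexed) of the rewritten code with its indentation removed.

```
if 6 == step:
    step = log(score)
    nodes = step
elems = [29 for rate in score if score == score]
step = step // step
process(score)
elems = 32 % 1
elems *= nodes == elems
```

elems = elems * (nodes == elems)

Transformed code:
if 6 == step:
    step = log(score)
    nodes = step
elems = []
for rate in score:
    if score == score:
        elems.append(29)
step = step // step
process(score)
elems = 32 % 1
elems = elems * (nodes == elems)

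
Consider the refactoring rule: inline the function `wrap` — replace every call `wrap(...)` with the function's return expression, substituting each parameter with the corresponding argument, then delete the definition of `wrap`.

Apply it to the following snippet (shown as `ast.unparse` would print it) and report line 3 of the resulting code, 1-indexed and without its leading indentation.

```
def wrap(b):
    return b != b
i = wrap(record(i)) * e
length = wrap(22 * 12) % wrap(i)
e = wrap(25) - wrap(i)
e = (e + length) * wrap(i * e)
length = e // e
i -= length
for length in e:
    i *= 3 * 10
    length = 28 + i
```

e = (25 != 25) - (i != i)

Transformed code:
i = (record(i) != record(i)) * e
length = (22 * 12 != 22 * 12) % (i != i)
e = (25 != 25) - (i != i)
e = (e + length) * (i * e != i * e)
length = e // e
i -= length
for length in e:
    i *= 3 * 10
    length = 28 + i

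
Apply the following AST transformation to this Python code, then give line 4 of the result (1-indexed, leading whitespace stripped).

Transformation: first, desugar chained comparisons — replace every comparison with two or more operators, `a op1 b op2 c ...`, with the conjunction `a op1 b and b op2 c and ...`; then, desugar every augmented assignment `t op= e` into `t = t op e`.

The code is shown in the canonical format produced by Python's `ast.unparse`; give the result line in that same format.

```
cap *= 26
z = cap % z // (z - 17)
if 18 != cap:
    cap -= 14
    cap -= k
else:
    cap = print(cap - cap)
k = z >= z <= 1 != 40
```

Transformed code:
cap = cap * 26
z = cap % z // (z - 17)
if 18 != cap:
    cap = cap - 14
    cap = cap - k
else:
    cap = print(cap - cap)
k = z >= z and z <= 1 and (1 != 40)

cap = cap - 14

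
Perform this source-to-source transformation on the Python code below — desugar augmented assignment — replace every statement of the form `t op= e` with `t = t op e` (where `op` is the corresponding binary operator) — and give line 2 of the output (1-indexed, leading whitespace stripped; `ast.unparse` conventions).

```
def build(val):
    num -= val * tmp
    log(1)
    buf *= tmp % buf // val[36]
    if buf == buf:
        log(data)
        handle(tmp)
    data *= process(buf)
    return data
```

num = num - val * tmp

Transformed code:
def build(val):
    num = num - val * tmp
    log(1)
    buf = buf * (tmp % buf // val[36])
    if buf == buf:
        log(data)
        handle(tmp)
    data = data * process(buf)
    return data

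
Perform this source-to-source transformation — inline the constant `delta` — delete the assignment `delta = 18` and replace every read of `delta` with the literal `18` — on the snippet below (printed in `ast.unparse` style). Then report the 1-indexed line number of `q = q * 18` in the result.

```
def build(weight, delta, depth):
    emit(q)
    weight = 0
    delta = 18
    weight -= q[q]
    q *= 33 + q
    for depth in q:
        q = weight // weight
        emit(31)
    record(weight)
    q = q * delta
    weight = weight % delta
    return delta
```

10

Transformed code:
def build(weight, delta, depth):
    emit(q)
    weight = 0
    weight -= q[q]
    q *= 33 + q
    for depth in q:
        q = weight // weight
        emit(31)
    record(weight)
    q = q * 18
    weight = weight % 18
    return 18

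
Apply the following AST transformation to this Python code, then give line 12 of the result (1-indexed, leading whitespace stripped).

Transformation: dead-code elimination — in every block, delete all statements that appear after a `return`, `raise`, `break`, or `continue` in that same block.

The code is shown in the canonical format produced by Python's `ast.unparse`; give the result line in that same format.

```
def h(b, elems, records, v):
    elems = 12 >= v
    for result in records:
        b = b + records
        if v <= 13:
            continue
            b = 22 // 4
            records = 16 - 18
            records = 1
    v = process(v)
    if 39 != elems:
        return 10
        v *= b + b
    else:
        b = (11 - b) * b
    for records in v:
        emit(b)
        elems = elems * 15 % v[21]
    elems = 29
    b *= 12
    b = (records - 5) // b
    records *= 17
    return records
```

for records in v:

Transformed code:
def h(b, elems, records, v):
    elems = 12 >= v
    for result in records:
        b = b + records
        if v <= 13:
            continue
    v = process(v)
    if 39 != elems:
        return 10
    else:
        b = (11 - b) * b
    for records in v:
        emit(b)
        elems = elems * 15 % v[21]
    elems = 29
    b *= 12
    b = (records - 5) // b
    records *= 17
    return records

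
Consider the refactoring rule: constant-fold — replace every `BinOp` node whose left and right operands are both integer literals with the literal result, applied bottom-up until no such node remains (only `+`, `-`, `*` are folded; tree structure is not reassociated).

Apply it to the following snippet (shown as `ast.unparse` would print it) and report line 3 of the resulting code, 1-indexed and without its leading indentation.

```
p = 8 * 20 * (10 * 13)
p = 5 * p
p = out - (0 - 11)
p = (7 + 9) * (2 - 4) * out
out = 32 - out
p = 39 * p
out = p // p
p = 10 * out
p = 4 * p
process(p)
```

p = out - -11

Transformed code:
p = 20800
p = 5 * p
p = out - -11
p = -32 * out
out = 32 - out
p = 39 * p
out = p // p
p = 10 * out
p = 4 * p
process(p)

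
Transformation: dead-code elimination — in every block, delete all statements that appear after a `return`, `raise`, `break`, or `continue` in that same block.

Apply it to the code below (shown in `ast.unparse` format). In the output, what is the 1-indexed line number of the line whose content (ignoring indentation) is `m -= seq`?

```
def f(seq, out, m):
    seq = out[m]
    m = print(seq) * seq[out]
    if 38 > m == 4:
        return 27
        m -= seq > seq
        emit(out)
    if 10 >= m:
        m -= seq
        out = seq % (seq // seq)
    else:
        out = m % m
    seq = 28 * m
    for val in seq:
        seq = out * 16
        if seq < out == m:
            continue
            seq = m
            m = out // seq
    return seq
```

Transformed code:
def f(seq, out, m):
    seq = out[m]
    m = print(seq) * seq[out]
    if 38 > m == 4:
        return 27
    if 10 >= m:
        m -= seq
        out = seq % (seq // seq)
    else:
        out = m % m
    seq = 28 * m
    for val in seq:
        seq = out * 16
        if seq < out == m:
            continue
    return seq

7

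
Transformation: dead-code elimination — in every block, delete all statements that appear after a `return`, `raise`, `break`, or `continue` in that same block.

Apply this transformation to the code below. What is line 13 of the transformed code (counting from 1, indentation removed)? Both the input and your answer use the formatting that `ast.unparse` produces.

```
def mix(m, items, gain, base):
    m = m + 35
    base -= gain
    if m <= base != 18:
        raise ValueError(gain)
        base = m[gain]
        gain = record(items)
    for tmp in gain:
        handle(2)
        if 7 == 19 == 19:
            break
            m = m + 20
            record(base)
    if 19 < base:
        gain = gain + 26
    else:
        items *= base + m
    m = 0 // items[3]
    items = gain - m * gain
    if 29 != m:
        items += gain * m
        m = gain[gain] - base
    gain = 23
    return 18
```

items *= base + m

Transformed code:
def mix(m, items, gain, base):
    m = m + 35
    base -= gain
    if m <= base != 18:
        raise ValueError(gain)
    for tmp in gain:
        handle(2)
        if 7 == 19 == 19:
            break
    if 19 < base:
        gain = gain + 26
    else:
        items *= base + m
    m = 0 // items[3]
    items = gain - m * gain
    if 29 != m:
        items += gain * m
        m = gain[gain] - base
    gain = 23
    return 18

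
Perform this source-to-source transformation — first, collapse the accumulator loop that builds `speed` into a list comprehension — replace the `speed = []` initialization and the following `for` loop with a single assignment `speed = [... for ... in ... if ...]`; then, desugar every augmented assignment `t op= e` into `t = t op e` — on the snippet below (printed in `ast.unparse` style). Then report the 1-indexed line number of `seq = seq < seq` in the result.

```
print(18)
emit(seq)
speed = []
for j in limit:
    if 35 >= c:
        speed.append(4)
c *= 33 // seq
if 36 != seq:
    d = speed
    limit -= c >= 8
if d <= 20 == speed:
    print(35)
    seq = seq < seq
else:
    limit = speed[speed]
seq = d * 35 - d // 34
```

10

Transformed code:
print(18)
emit(seq)
speed = [4 for j in limit if 35 >= c]
c = c * (33 // seq)
if 36 != seq:
    d = speed
    limit = limit - (c >= 8)
if d <= 20 == speed:
    print(35)
    seq = seq < seq
else:
    limit = speed[speed]
seq = d * 35 - d // 34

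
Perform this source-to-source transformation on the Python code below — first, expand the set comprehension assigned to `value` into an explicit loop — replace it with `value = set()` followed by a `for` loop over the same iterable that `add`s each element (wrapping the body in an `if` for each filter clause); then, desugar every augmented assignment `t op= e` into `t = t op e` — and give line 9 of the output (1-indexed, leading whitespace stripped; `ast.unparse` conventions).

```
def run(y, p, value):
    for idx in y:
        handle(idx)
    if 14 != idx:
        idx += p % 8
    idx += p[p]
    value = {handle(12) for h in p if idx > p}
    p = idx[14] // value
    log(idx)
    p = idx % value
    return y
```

if idx > p:

Transformed code:
def run(y, p, value):
    for idx in y:
        handle(idx)
    if 14 != idx:
        idx = idx + p % 8
    idx = idx + p[p]
    value = set()
    for h in p:
        if idx > p:
            value.add(handle(12))
    p = idx[14] // value
    log(idx)
    p = idx % value
    return y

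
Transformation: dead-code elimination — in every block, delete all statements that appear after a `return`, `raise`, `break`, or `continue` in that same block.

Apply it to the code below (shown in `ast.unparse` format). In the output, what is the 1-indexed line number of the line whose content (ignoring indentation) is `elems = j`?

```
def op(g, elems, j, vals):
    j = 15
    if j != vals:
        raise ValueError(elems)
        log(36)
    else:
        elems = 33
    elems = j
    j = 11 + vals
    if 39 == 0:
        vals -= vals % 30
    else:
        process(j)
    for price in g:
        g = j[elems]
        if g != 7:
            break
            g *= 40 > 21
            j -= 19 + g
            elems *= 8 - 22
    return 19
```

7

Transformed code:
def op(g, elems, j, vals):
    j = 15
    if j != vals:
        raise ValueError(elems)
    else:
        elems = 33
    elems = j
    j = 11 + vals
    if 39 == 0:
        vals -= vals % 30
    else:
        process(j)
    for price in g:
        g = j[elems]
        if g != 7:
            break
    return 19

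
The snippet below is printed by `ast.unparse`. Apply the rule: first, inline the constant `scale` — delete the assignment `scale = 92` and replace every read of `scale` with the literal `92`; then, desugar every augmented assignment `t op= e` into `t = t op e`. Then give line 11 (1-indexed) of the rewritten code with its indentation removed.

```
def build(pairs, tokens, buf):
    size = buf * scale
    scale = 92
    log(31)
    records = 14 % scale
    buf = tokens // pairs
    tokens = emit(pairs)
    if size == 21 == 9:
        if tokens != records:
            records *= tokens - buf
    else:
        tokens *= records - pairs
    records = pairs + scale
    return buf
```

tokens = tokens * (records - pairs)

Transformed code:
def build(pairs, tokens, buf):
    size = buf * 92
    log(31)
    records = 14 % 92
    buf = tokens // pairs
    tokens = emit(pairs)
    if size == 21 == 9:
        if tokens != records:
            records = records * (tokens - buf)
    else:
        tokens = tokens * (records - pairs)
    records = pairs + 92
    return buf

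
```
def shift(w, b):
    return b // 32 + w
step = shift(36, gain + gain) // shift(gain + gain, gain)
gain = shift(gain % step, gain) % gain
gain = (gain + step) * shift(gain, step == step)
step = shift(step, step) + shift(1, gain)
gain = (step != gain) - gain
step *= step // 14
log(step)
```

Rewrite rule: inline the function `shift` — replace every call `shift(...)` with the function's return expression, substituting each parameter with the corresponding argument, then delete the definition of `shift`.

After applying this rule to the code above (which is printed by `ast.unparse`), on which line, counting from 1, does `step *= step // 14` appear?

Transformed code:
step = ((gain + gain) // 32 + 36) // (gain // 32 + (gain + gain))
gain = (gain // 32 + gain % step) % gain
gain = (gain + step) * ((step == step) // 32 + gain)
step = step // 32 + step + (gain // 32 + 1)
gain = (step != gain) - gain
step *= step // 14
log(step)

6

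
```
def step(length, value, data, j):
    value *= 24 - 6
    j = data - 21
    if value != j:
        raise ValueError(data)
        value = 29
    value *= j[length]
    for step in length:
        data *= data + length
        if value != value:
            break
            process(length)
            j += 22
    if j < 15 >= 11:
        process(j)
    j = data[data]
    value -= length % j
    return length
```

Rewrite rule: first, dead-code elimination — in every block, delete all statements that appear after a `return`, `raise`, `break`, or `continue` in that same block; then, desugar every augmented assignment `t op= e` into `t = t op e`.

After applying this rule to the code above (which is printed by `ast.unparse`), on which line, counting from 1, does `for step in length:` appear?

7

Transformed code:
def step(length, value, data, j):
    value = value * (24 - 6)
    j = data - 21
    if value != j:
        raise ValueError(data)
    value = value * j[length]
    for step in length:
        data = data * (data + length)
        if value != value:
            break
    if j < 15 >= 11:
        process(j)
    j = data[data]
    value = value - length % j
    return length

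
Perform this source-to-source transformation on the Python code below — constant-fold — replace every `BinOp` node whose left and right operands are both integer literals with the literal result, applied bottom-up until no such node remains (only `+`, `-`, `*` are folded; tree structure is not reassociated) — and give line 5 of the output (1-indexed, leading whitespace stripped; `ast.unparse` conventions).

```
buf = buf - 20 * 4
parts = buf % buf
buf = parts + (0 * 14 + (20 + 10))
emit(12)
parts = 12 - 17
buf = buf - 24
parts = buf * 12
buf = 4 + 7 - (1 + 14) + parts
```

Transformed code:
buf = buf - 80
parts = buf % buf
buf = parts + 30
emit(12)
parts = -5
buf = buf - 24
parts = buf * 12
buf = -4 + parts

parts = -5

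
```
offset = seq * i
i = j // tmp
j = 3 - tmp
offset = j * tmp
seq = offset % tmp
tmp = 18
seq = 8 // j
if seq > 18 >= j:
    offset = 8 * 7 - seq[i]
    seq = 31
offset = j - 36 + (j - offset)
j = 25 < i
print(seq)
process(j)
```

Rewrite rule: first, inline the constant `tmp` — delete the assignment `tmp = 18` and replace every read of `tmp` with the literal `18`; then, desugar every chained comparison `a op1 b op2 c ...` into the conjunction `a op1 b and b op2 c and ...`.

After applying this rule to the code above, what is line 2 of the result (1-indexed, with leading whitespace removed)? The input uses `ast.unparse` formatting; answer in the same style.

Transformed code:
offset = seq * i
i = j // 18
j = 3 - 18
offset = j * 18
seq = offset % 18
seq = 8 // j
if seq > 18 and 18 >= j:
    offset = 8 * 7 - seq[i]
    seq = 31
offset = j - 36 + (j - offset)
j = 25 < i
print(seq)
process(j)

i = j // 18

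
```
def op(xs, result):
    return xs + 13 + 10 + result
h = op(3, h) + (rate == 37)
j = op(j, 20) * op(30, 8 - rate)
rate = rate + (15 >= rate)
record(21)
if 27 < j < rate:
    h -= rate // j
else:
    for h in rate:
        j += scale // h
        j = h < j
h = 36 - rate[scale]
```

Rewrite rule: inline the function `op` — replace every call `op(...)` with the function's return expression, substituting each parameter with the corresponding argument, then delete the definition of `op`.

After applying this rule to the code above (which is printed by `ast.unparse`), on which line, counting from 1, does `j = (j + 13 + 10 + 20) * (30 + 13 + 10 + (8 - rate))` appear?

2

Transformed code:
h = 3 + 13 + 10 + h + (rate == 37)
j = (j + 13 + 10 + 20) * (30 + 13 + 10 + (8 - rate))
rate = rate + (15 >= rate)
record(21)
if 27 < j < rate:
    h -= rate // j
else:
    for h in rate:
        j += scale // h
        j = h < j
h = 36 - rate[scale]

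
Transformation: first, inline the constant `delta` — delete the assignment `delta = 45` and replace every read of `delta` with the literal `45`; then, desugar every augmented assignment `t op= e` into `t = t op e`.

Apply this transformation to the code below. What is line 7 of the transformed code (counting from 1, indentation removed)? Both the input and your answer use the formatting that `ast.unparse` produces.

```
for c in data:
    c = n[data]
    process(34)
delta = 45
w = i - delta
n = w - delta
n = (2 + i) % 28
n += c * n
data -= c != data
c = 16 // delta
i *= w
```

Transformed code:
for c in data:
    c = n[data]
    process(34)
w = i - 45
n = w - 45
n = (2 + i) % 28
n = n + c * n
data = data - (c != data)
c = 16 // 45
i = i * w

n = n + c * n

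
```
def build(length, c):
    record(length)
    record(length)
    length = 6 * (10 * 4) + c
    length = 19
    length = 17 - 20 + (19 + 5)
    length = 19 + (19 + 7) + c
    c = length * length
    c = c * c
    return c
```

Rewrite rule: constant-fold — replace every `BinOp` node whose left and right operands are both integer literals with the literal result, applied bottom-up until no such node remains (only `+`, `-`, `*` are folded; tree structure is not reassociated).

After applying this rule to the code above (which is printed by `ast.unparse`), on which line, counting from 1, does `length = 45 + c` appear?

Transformed code:
def build(length, c):
    record(length)
    record(length)
    length = 240 + c
    length = 19
    length = 21
    length = 45 + c
    c = length * length
    c = c * c
    return c

7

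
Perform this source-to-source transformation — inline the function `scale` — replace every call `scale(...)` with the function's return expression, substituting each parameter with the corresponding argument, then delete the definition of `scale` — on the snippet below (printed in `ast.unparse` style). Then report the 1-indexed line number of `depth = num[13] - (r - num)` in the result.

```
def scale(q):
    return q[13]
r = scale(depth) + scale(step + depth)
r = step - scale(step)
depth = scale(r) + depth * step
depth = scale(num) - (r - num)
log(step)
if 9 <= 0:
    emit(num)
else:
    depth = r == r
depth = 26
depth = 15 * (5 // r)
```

Transformed code:
r = depth[13] + (step + depth)[13]
r = step - step[13]
depth = r[13] + depth * step
depth = num[13] - (r - num)
log(step)
if 9 <= 0:
    emit(num)
else:
    depth = r == r
depth = 26
depth = 15 * (5 // r)

4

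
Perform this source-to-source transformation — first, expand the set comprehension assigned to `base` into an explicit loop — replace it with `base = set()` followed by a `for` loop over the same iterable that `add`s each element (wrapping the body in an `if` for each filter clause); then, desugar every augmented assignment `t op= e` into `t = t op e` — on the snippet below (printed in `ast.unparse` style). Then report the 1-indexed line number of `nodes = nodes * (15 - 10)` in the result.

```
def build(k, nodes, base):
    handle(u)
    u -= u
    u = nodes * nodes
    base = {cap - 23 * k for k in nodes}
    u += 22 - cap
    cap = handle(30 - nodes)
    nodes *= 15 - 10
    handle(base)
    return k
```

10

Transformed code:
def build(k, nodes, base):
    handle(u)
    u = u - u
    u = nodes * nodes
    base = set()
    for k in nodes:
        base.add(cap - 23 * k)
    u = u + (22 - cap)
    cap = handle(30 - nodes)
    nodes = nodes * (15 - 10)
    handle(base)
    return k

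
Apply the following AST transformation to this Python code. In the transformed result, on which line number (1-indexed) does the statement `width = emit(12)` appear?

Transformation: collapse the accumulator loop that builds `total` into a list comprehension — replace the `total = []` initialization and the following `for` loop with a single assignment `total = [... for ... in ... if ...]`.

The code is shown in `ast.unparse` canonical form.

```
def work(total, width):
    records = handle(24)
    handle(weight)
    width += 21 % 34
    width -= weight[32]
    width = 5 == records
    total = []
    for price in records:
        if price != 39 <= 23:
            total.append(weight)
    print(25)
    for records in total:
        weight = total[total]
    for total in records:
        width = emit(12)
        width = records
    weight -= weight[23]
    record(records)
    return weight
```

12

Transformed code:
def work(total, width):
    records = handle(24)
    handle(weight)
    width += 21 % 34
    width -= weight[32]
    width = 5 == records
    total = [weight for price in records if price != 39 <= 23]
    print(25)
    for records in total:
        weight = total[total]
    for total in records:
        width = emit(12)
        width = records
    weight -= weight[23]
    record(records)
    return weight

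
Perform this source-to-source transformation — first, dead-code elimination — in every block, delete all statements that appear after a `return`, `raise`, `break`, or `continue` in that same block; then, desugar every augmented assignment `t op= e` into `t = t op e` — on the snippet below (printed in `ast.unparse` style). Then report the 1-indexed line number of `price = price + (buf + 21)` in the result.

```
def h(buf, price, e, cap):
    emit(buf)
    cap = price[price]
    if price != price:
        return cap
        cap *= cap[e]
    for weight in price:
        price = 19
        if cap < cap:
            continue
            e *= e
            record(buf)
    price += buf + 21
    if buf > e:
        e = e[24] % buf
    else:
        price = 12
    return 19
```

10

Transformed code:
def h(buf, price, e, cap):
    emit(buf)
    cap = price[price]
    if price != price:
        return cap
    for weight in price:
        price = 19
        if cap < cap:
            continue
    price = price + (buf + 21)
    if buf > e:
        e = e[24] % buf
    else:
        price = 12
    return 19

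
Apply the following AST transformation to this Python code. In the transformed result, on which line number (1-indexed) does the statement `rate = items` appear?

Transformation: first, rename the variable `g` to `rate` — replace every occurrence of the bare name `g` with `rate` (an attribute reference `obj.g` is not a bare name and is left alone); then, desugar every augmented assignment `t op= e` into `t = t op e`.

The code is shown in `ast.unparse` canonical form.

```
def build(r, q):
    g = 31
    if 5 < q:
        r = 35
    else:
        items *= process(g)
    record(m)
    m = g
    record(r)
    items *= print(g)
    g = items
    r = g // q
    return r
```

11

Transformed code:
def build(r, q):
    rate = 31
    if 5 < q:
        r = 35
    else:
        items = items * process(rate)
    record(m)
    m = rate
    record(r)
    items = items * print(rate)
    rate = items
    r = rate // q
    return r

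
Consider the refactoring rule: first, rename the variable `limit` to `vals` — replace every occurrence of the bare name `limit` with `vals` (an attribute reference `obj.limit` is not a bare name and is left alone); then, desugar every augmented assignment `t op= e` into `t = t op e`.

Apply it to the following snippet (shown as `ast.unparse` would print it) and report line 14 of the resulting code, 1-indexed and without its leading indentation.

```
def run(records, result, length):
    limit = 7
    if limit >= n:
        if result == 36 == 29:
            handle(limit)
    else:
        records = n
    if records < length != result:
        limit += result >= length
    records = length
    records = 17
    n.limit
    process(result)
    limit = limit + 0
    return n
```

Transformed code:
def run(records, result, length):
    vals = 7
    if vals >= n:
        if result == 36 == 29:
            handle(vals)
    else:
        records = n
    if records < length != result:
        vals = vals + (result >= length)
    records = length
    records = 17
    n.limit
    process(result)
    vals = vals + 0
    return n

vals = vals + 0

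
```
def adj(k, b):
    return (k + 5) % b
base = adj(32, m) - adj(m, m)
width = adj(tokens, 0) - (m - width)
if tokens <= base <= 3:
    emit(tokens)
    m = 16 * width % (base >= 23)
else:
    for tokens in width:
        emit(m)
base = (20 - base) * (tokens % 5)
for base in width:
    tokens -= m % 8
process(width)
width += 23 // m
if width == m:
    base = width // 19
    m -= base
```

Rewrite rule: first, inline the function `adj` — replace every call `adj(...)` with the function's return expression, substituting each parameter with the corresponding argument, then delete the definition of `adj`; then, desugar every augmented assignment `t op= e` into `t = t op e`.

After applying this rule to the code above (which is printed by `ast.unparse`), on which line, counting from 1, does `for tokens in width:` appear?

7

Transformed code:
base = (32 + 5) % m - (m + 5) % m
width = (tokens + 5) % 0 - (m - width)
if tokens <= base <= 3:
    emit(tokens)
    m = 16 * width % (base >= 23)
else:
    for tokens in width:
        emit(m)
base = (20 - base) * (tokens % 5)
for base in width:
    tokens = tokens - m % 8
process(width)
width = width + 23 // m
if width == m:
    base = width // 19
    m = m - base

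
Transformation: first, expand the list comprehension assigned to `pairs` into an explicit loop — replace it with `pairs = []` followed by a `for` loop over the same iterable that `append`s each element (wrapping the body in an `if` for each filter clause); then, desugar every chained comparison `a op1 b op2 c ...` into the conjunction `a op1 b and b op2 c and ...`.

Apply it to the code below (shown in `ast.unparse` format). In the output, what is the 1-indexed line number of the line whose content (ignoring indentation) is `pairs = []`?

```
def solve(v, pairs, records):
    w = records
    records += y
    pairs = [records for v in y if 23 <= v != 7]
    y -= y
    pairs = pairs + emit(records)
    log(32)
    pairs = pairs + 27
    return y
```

4

Transformed code:
def solve(v, pairs, records):
    w = records
    records += y
    pairs = []
    for v in y:
        if 23 <= v and v != 7:
            pairs.append(records)
    y -= y
    pairs = pairs + emit(records)
    log(32)
    pairs = pairs + 27
    return y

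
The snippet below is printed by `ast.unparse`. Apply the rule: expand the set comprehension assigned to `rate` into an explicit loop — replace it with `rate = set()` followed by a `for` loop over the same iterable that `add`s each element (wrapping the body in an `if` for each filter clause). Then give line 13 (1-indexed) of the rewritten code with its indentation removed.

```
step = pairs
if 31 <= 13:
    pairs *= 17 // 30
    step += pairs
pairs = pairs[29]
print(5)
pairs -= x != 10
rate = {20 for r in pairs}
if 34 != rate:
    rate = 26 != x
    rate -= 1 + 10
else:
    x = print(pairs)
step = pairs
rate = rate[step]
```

rate -= 1 + 10

Transformed code:
step = pairs
if 31 <= 13:
    pairs *= 17 // 30
    step += pairs
pairs = pairs[29]
print(5)
pairs -= x != 10
rate = set()
for r in pairs:
    rate.add(20)
if 34 != rate:
    rate = 26 != x
    rate -= 1 + 10
else:
    x = print(pairs)
step = pairs
rate = rate[step]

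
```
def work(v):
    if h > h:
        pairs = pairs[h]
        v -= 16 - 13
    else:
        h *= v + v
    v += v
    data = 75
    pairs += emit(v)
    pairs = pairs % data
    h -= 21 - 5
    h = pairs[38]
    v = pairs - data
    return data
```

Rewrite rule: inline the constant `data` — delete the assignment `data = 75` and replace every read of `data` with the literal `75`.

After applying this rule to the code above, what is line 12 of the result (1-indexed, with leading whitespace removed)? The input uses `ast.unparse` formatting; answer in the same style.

Transformed code:
def work(v):
    if h > h:
        pairs = pairs[h]
        v -= 16 - 13
    else:
        h *= v + v
    v += v
    pairs += emit(v)
    pairs = pairs % 75
    h -= 21 - 5
    h = pairs[38]
    v = pairs - 75
    return 75

v = pairs - 75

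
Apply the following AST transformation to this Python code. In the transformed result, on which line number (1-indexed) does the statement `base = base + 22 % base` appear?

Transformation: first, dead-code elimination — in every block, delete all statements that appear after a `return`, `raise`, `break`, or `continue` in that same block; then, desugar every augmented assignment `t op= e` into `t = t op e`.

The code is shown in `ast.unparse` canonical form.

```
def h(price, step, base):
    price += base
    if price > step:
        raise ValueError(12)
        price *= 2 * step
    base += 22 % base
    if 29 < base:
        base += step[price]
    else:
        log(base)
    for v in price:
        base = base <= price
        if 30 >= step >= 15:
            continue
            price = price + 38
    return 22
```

5

Transformed code:
def h(price, step, base):
    price = price + base
    if price > step:
        raise ValueError(12)
    base = base + 22 % base
    if 29 < base:
        base = base + step[price]
    else:
        log(base)
    for v in price:
        base = base <= price
        if 30 >= step >= 15:
            continue
    return 22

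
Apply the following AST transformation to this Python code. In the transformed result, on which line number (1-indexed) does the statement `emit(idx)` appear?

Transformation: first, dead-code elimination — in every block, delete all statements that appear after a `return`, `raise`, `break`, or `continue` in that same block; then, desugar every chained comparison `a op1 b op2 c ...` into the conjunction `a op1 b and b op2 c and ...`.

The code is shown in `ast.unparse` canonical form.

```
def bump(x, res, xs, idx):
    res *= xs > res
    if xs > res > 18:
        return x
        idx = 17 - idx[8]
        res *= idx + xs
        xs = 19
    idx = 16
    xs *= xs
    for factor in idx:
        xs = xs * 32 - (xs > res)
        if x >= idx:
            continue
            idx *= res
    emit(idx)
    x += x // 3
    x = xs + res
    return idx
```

11

Transformed code:
def bump(x, res, xs, idx):
    res *= xs > res
    if xs > res and res > 18:
        return x
    idx = 16
    xs *= xs
    for factor in idx:
        xs = xs * 32 - (xs > res)
        if x >= idx:
            continue
    emit(idx)
    x += x // 3
    x = xs + res
    return idx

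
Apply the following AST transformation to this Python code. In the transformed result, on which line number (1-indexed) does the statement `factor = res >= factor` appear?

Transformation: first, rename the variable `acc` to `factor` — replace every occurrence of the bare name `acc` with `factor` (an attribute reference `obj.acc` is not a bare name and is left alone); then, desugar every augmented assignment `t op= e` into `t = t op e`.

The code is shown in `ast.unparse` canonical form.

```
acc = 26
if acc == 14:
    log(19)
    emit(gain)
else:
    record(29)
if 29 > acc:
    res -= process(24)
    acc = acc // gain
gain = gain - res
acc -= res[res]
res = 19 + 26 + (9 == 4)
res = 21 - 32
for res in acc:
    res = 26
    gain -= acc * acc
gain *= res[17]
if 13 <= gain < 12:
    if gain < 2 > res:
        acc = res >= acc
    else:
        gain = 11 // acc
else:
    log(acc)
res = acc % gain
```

Transformed code:
factor = 26
if factor == 14:
    log(19)
    emit(gain)
else:
    record(29)
if 29 > factor:
    res = res - process(24)
    factor = factor // gain
gain = gain - res
factor = factor - res[res]
res = 19 + 26 + (9 == 4)
res = 21 - 32
for res in factor:
    res = 26
    gain = gain - factor * factor
gain = gain * res[17]
if 13 <= gain < 12:
    if gain < 2 > res:
        factor = res >= factor
    else:
        gain = 11 // factor
else:
    log(factor)
res = factor % gain

20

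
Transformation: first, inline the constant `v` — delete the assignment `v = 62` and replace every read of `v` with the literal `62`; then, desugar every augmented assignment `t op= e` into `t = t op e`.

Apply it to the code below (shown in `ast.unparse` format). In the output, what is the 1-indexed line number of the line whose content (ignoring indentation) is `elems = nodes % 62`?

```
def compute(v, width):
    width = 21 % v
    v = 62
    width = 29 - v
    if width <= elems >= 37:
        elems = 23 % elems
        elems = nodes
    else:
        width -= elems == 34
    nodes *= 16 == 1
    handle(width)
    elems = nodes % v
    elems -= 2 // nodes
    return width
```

Transformed code:
def compute(v, width):
    width = 21 % 62
    width = 29 - 62
    if width <= elems >= 37:
        elems = 23 % elems
        elems = nodes
    else:
        width = width - (elems == 34)
    nodes = nodes * (16 == 1)
    handle(width)
    elems = nodes % 62
    elems = elems - 2 // nodes
    return width

11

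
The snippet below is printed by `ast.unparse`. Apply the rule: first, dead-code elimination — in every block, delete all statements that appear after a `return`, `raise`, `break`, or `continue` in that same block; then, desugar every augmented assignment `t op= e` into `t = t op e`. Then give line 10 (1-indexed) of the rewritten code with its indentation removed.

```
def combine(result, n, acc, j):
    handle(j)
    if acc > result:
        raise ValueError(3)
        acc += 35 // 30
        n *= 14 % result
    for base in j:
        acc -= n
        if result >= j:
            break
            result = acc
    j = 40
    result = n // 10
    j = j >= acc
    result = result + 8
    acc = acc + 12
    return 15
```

result = n // 10

Transformed code:
def combine(result, n, acc, j):
    handle(j)
    if acc > result:
        raise ValueError(3)
    for base in j:
        acc = acc - n
        if result >= j:
            break
    j = 40
    result = n // 10
    j = j >= acc
    result = result + 8
    acc = acc + 12
    return 15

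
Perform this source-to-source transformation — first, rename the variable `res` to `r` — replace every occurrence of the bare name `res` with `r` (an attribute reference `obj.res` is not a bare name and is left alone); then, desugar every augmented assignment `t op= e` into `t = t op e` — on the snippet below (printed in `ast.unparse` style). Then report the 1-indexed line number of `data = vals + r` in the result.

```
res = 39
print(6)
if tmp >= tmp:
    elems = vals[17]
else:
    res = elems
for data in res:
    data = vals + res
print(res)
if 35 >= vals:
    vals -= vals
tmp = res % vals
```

8

Transformed code:
r = 39
print(6)
if tmp >= tmp:
    elems = vals[17]
else:
    r = elems
for data in r:
    data = vals + r
print(r)
if 35 >= vals:
    vals = vals - vals
tmp = r % vals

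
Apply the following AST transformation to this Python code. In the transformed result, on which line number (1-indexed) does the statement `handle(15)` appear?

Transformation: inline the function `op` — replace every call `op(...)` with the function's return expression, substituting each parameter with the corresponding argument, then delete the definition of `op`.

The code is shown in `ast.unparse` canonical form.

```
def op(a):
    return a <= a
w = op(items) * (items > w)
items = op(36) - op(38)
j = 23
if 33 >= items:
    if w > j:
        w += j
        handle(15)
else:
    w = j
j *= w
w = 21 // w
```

Transformed code:
w = (items <= items) * (items > w)
items = (36 <= 36) - (38 <= 38)
j = 23
if 33 >= items:
    if w > j:
        w += j
        handle(15)
else:
    w = j
j *= w
w = 21 // w

7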